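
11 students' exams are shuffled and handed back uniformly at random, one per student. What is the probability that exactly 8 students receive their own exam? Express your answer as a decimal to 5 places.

Choose which 8 of the 11 are fixed: C(11,8) = 165 ways.
The remaining 3 must have no fixed point: D(3) = 2.
P = 165·2/39916800 = 1/120960 ≈ 0.00001.

0.00001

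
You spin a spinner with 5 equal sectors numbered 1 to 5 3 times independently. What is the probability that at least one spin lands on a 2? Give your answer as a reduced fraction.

P(no spin lands on a 2) = (4/5)^3 = 64/125.
P(at least one) = 1 − 64/125 = 61/125.

61/125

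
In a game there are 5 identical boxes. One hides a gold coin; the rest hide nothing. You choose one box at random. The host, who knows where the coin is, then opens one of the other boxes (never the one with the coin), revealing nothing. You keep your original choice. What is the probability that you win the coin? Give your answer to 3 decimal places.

0.200

The host can always open an empty box regardless of your choice, so this gives no information about your original box.
P(win by staying) = 1/5 ≈ 0.200.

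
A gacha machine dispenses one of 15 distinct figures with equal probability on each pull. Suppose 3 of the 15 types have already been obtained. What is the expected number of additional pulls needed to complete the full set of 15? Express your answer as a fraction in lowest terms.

86021/1848

Starting from 3 distinct types, each trial gives a new one with probability (15−i)/15 when i types are held, so the wait for the next new type is 15/(15−i).
E = 15/12 + 15/11 + 15/10 + 15/9 + 15/8 + 15/7 + 15/6 + 15/5 + 15/4 + 15/3 + 15/2 + 15/1 = 86021/1848.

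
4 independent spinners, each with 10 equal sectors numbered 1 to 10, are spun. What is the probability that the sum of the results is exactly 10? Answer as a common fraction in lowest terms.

21/2500

There are 10^4 = 10000 equally likely outcomes.
The number of ordered 4-tuples from {1,…,10} summing to 10 is 84.
P(sum = 10) = 84/10000 = 21/2500.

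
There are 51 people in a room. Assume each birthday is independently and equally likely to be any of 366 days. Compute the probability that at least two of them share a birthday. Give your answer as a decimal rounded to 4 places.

0.9742

It's easier to compute the probability that all 51 are distinct.
P(all distinct) = 366/366 · 365/366 · ··· · 316/366 ≈ 0.0258.
So the probability of at least one match is 1 − 0.0258 = 0.9742.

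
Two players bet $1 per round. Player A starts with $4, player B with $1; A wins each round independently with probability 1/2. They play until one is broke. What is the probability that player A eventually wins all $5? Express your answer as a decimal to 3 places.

0.800

With a fair step, P(i) = ½P(i−1) + ½P(i+1) with P(0)=0, P(5)=1 has the linear solution P(i) = i/5.
P(4) = 4/5 ≈ 0.800.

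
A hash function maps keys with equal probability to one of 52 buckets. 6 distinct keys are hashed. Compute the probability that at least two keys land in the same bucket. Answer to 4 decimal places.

0.2586

It's easier to compute the probability that all 6 are distinct.
P(all distinct) = 52/52 · 51/52 · ··· · 47/52 ≈ 0.7414.
So the probability of at least one match is 1 − 0.7414 = 0.2586.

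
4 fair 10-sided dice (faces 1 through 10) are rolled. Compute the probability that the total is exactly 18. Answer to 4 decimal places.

There are 10^4 = 10000 equally likely outcomes.
The number of ordered 4-tuples from {1,…,10} summing to 18 is 540.
P(sum = 18) = 540/10000 = 27/500 ≈ 0.0540.

0.0540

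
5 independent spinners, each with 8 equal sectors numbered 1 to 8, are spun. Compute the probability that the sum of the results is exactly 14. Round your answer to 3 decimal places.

There are 8^5 = 32768 equally likely outcomes.
The number of ordered 5-tuples from {1,…,8} summing to 14 is 690.
P(sum = 14) = 690/32768 = 345/16384 ≈ 0.021.

0.021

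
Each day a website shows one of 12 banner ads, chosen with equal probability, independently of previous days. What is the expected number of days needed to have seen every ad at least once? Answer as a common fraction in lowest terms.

After i distinct types are collected, each trial gives a new one with probability (12−i)/12, so the expected wait for the next new type is 12/(12−i).
E = 12/12 + 12/11 + 12/10 + 12/9 + 12/8 + 12/7 + 12/6 + 12/5 + 12/4 + 12/3 + 12/2 + 12/1 = 86021/2310.

86021/2310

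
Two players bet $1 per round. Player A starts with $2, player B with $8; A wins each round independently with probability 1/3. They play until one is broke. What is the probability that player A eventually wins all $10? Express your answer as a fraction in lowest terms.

1/341

Let r = q/p = (2/3)/(1/3) = 2. The recurrence P(i) = p·P(i+1) + q·P(i−1) with P(0)=0, P(10)=1 gives P(i) = (1 − r^i)/(1 − r^10).
P(2) = (1 − (2)^2) / (1 − (2)^10) = 1/341.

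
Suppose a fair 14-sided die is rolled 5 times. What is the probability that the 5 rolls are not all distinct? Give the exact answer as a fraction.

P(all 5 different) = 14/14 · 13/14 · ··· · 10/14 = 2145/4802.
P(at least two equal) = 1 − 2145/4802 = 2657/4802.

2657/4802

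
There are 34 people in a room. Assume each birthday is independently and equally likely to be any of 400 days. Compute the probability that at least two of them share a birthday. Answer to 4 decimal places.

It's easier to compute the probability that all 34 are distinct.
P(all distinct) = 400/400 · 399/400 · ··· · 367/400 ≈ 0.2361.
So the probability of at least one match is 1 − 0.2361 = 0.7639.

0.7639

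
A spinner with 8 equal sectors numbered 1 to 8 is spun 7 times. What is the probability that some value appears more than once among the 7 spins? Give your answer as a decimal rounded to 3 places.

0.981

P(all 7 different) = 8/8 · 7/8 · ··· · 2/8 ≈ 0.019.
P(at least two equal) = 1 − 0.019 = 0.981.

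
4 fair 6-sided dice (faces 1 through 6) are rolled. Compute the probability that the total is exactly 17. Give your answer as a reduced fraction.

There are 6^4 = 1296 equally likely outcomes.
The number of ordered 4-tuples from {1,…,6} summing to 17 is 104.
P(sum = 17) = 104/1296 = 13/162.

13/162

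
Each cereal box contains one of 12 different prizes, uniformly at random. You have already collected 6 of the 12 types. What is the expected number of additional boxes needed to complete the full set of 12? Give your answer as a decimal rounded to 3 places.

29.400

Starting from 6 distinct types, each trial gives a new one with probability (12−i)/12 when i types are held, so the wait for the next new type is 12/(12−i).
E = 12/6 + 12/5 + 12/4 + 12/3 + 12/2 + 12/1 = 147/5 ≈ 29.400.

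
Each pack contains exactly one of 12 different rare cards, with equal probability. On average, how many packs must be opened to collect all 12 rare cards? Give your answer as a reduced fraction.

86021/2310

After i distinct types are collected, each trial gives a new one with probability (12−i)/12, so the expected wait for the next new type is 12/(12−i).
E = 12/12 + 12/11 + 12/10 + 12/9 + 12/8 + 12/7 + 12/6 + 12/5 + 12/4 + 12/3 + 12/2 + 12/1 = 86021/2310.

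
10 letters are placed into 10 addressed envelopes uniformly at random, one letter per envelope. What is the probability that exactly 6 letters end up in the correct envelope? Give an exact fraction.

1/1920

Choose which 6 of the 10 are fixed: C(10,6) = 210 ways.
The remaining 4 must have no fixed point: D(4) = 9.
P = 210·9/3628800 = 1/1920.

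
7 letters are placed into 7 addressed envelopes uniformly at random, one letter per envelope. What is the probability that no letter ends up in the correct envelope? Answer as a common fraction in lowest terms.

This is the derangement probability: permutations of 7 with no fixed point.
D(7) = 7! · (1 − 1/1! + 1/2! − ··· + (−1)^7/7!) = 1854.
P = 1854/5040 = 103/280.

103/280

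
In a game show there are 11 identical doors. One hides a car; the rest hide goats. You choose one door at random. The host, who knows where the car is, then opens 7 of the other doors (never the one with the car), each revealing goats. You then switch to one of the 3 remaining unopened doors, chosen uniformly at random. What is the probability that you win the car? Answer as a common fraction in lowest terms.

10/33

Your original door holds the car with probability 1/11, so the other 10 collectively hold it with probability 10/11.
The host can always find 7 empty doors to open, so the reveals don't change that 10/11; it is now spread over the 3 remaining unopened doors.
P(win by switching) = (10/11) · (1/3) = 10/33.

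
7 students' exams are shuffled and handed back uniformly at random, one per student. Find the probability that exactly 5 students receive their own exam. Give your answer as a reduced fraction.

1/240

Choose which 5 of the 7 are fixed: C(7,5) = 21 ways.
The remaining 2 must have no fixed point: D(2) = 1.
P = 21·1/5040 = 1/240.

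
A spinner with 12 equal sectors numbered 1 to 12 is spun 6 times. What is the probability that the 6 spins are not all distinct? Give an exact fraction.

1343/1728

P(all 6 different) = 12/12 · 11/12 · ··· · 7/12 = 385/1728.
P(at least two equal) = 1 − 385/1728 = 1343/1728.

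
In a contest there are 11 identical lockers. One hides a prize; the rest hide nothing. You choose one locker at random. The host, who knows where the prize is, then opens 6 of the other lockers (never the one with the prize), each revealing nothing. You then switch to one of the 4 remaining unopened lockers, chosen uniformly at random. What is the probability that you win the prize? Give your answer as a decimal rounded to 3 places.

Your original locker holds the prize with probability 1/11, so the other 10 collectively hold it with probability 10/11.
The host can always find 6 empty lockers to open, so the reveals don't change that 10/11; it is now spread over the 4 remaining unopened lockers.
P(win by switching) = (10/11) · (1/4) = 5/22 ≈ 0.227.

0.227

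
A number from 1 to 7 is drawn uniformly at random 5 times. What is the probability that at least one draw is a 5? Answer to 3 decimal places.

0.537

P(no draw is a 5) = (6/7)^5 ≈ 0.463.
P(at least one) = 1 − 0.463 = 0.537.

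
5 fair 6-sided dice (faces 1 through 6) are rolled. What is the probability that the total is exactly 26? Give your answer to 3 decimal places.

There are 6^5 = 7776 equally likely outcomes.
The number of ordered 5-tuples from {1,…,6} summing to 26 is 70.
P(sum = 26) = 70/7776 = 35/3888 ≈ 0.009.

0.009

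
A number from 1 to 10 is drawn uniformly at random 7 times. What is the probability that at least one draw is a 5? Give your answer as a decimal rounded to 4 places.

P(no draw is a 5) = (9/10)^7 ≈ 0.4783.
P(at least one) = 1 − 0.4783 = 0.5217.

0.5217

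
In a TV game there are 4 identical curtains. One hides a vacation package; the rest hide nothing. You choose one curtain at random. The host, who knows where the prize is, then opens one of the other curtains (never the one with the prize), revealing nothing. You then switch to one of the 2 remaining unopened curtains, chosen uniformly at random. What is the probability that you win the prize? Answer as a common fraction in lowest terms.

Your original curtain holds the prize with probability 1/4, so the other 3 collectively hold it with probability 3/4.
The host can always find an empty curtain to open, so this doesn't change that 3/4; it is now spread over the 2 remaining unopened curtains.
P(win by switching) = (3/4) · (1/2) = 3/8.

3/8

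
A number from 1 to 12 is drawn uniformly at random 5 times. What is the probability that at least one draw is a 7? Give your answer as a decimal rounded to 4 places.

P(no draw is a 7) = (11/12)^5 ≈ 0.6472.
P(at least one) = 1 − 0.6472 = 0.3528.

0.3528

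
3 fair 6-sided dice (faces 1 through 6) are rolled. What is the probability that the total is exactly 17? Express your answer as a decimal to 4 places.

0.0139

There are 6^3 = 216 equally likely outcomes.
The number of ordered 3-tuples from {1,…,6} summing to 17 is 3.
P(sum = 17) = 3/216 = 1/72 ≈ 0.0139.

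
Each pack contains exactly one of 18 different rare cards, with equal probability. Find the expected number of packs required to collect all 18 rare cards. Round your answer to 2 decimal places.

62.91

After i distinct types are collected, each trial gives a new one with probability (18−i)/18, so the expected wait for the next new type is 18/(18−i).
E = 18/18 + 18/17 + 18/16 + 18/15 + 18/14 + 18/13 + 18/12 + 18/11 + 18/10 + 18/9 + 18/8 + 18/7 + 18/6 + 18/5 + 18/4 + 18/3 + 18/2 + 18/1 = 42822903/680680 ≈ 62.91.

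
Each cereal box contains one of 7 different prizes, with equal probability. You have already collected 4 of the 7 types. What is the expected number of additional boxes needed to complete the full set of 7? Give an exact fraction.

Starting from 4 distinct types, each trial gives a new one with probability (7−i)/7 when i types are held, so the wait for the next new type is 7/(7−i).
E = 7/3 + 7/2 + 7/1 = 77/6.

77/6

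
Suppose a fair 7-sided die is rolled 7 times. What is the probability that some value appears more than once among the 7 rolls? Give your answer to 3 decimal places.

0.994

P(all 7 different) = 7/7 · 6/7 · ··· · 1/7 ≈ 0.006.
P(at least two equal) = 1 − 0.006 = 0.994.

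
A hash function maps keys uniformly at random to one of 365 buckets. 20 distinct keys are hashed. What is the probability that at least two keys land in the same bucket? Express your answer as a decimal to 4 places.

It's easier to compute the probability that all 20 are distinct.
P(all distinct) = 365/365 · 364/365 · ··· · 346/365 ≈ 0.5886.
So the probability of at least one match is 1 − 0.5886 = 0.4114.

0.4114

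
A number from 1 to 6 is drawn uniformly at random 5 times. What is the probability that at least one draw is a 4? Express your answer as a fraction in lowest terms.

4651/7776

P(no draw is a 4) = (5/6)^5 = 3125/7776.
P(at least one) = 1 − 3125/7776 = 4651/7776.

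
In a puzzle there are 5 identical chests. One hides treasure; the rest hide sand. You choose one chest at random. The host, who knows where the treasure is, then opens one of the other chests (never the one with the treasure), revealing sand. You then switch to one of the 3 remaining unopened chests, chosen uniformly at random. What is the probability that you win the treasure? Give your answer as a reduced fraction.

4/15

Your original chest holds the treasure with probability 1/5, so the other 4 collectively hold it with probability 4/5.
The host can always find an empty chest to open, so this doesn't change that 4/5; it is now spread over the 3 remaining unopened chests.
P(win by switching) = (4/5) · (1/3) = 4/15.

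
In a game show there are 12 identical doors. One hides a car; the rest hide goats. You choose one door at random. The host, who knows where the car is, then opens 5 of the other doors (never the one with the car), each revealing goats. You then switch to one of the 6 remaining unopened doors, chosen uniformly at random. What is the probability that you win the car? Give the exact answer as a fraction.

11/72

Your original door holds the car with probability 1/12, so the other 11 collectively hold it with probability 11/12.
The host can always find 5 empty doors to open, so the reveals don't change that 11/12; it is now spread over the 6 remaining unopened doors.
P(win by switching) = (11/12) · (1/6) = 11/72.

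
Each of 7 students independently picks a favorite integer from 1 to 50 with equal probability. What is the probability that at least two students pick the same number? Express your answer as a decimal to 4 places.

0.3556

It's easier to compute the probability that all 7 are distinct.
P(all distinct) = 50/50 · 49/50 · ··· · 44/50 ≈ 0.6444.
So the probability of at least one match is 1 − 0.6444 = 0.3556.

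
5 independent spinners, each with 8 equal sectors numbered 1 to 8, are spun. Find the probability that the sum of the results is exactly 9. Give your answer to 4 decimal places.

0.0021

There are 8^5 = 32768 equally likely outcomes.
The number of ordered 5-tuples from {1,…,8} summing to 9 is 70.
P(sum = 9) = 70/32768 = 35/16384 ≈ 0.0021.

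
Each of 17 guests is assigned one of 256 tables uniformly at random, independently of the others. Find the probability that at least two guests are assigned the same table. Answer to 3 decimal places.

0.419

It's easier to compute the probability that all 17 are distinct.
P(all distinct) = 256/256 · 255/256 · ··· · 240/256 ≈ 0.581.
So the probability of at least one match is 1 − 0.581 = 0.419.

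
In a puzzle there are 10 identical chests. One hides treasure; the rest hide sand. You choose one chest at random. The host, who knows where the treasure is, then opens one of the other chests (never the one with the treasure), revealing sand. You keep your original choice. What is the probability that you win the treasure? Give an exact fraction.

1/10

The host can always open an empty chest regardless of your choice, so this gives no information about your original chest.
P(win by staying) = 1/10.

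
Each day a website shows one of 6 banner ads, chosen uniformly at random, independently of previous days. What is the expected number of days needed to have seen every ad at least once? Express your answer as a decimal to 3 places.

After i distinct types are collected, each trial gives a new one with probability (6−i)/6, so the expected wait for the next new type is 6/(6−i).
E = 6/6 + 6/5 + 6/4 + 6/3 + 6/2 + 6/1 = 147/10 ≈ 14.700.

14.700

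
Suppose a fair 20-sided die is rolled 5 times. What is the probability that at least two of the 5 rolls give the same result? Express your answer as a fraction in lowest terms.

2093/5000

P(all 5 different) = 20/20 · 19/20 · ··· · 16/20 = 2907/5000.
P(at least two equal) = 1 − 2907/5000 = 2093/5000.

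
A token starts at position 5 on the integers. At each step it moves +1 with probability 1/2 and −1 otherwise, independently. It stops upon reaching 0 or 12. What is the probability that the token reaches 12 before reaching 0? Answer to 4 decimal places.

With a fair step, P(i) = ½P(i−1) + ½P(i+1) with P(0)=0, P(12)=1 has the linear solution P(i) = i/12.
P(5) = 5/12 ≈ 0.4167.

0.4167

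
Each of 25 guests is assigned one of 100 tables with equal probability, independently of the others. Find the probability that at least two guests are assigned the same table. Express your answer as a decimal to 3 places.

It's easier to compute the probability that all 25 are distinct.
P(all distinct) = 100/100 · 99/100 · ··· · 76/100 ≈ 0.038.
So the probability of at least one match is 1 − 0.038 = 0.962.

0.962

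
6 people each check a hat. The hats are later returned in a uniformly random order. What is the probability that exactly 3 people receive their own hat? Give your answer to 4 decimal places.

Choose which 3 of the 6 are fixed: C(6,3) = 20 ways.
The remaining 3 must have no fixed point: D(3) = 2.
P = 20·2/720 = 1/18 ≈ 0.0556.

0.0556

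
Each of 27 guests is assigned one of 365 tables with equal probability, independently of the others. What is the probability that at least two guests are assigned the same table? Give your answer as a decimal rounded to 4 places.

It's easier to compute the probability that all 27 are distinct.
P(all distinct) = 365/365 · 364/365 · ··· · 339/365 ≈ 0.3731.
So the probability of at least one match is 1 − 0.3731 = 0.6269.

0.6269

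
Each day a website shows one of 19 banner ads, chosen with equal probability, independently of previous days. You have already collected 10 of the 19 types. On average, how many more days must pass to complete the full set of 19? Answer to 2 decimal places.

53.75

Starting from 10 distinct types, each trial gives a new one with probability (19−i)/19 when i types are held, so the wait for the next new type is 19/(19−i).
E = 19/9 + 19/8 + 19/7 + 19/6 + 19/5 + 19/4 + 19/3 + 19/2 + 19/1 = 135451/2520 ≈ 53.75.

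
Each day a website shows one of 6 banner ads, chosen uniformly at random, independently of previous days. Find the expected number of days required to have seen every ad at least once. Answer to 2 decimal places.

After i distinct types are collected, each trial gives a new one with probability (6−i)/6, so the expected wait for the next new type is 6/(6−i).
E = 6/6 + 6/5 + 6/4 + 6/3 + 6/2 + 6/1 = 147/10 ≈ 14.70.

14.70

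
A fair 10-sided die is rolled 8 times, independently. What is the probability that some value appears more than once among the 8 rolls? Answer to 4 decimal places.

0.9819

P(all 8 different) = 10/10 · 9/10 · ··· · 3/10 ≈ 0.0181.
P(at least two equal) = 1 − 0.0181 = 0.9819.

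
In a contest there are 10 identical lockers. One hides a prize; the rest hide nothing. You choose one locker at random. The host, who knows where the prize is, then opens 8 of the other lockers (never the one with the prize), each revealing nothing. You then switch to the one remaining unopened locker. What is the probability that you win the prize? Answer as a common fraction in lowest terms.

9/10

Your original locker holds the prize with probability 1/10, so the other 9 collectively hold it with probability 9/10.
The host can always find 8 empty lockers to open, so the reveals don't change that 9/10; it is now spread over the 1 remaining unopened locker.
P(win by switching) = (9/10) · (1/1) = 9/10.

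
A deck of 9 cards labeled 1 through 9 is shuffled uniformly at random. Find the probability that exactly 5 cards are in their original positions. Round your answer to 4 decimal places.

Choose which 5 of the 9 are fixed: C(9,5) = 126 ways.
The remaining 4 must have no fixed point: D(4) = 9.
P = 126·9/362880 = 1/320 ≈ 0.0031.

0.0031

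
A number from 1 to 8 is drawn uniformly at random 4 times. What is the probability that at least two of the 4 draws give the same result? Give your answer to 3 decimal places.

0.590

P(all 4 different) = 8/8 · 7/8 · ··· · 5/8 ≈ 0.410.
P(at least two equal) = 1 − 0.410 = 0.590.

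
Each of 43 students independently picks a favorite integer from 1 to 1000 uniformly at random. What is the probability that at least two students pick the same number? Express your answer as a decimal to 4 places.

It's easier to compute the probability that all 43 are distinct.
P(all distinct) = 1000/1000 · 999/1000 · ··· · 958/1000 ≈ 0.4001.
So the probability of at least one match is 1 − 0.4001 = 0.5999.

0.5999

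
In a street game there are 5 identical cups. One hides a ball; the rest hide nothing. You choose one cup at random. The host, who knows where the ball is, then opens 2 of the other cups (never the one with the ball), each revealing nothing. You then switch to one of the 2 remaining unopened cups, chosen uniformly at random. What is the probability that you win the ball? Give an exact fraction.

Your original cup holds the ball with probability 1/5, so the other 4 collectively hold it with probability 4/5.
The host can always find 2 empty cups to open, so the reveals don't change that 4/5; it is now spread over the 2 remaining unopened cups.
P(win by switching) = (4/5) · (1/2) = 2/5.

2/5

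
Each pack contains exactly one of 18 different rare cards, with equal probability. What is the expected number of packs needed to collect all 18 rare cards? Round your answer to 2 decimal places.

After i distinct types are collected, each trial gives a new one with probability (18−i)/18, so the expected wait for the next new type is 18/(18−i).
E = 18/18 + 18/17 + 18/16 + 18/15 + 18/14 + 18/13 + 18/12 + 18/11 + 18/10 + 18/9 + 18/8 + 18/7 + 18/6 + 18/5 + 18/4 + 18/3 + 18/2 + 18/1 = 42822903/680680 ≈ 62.91.

62.91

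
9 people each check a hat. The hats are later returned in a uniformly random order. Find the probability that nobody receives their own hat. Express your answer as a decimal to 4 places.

This is the derangement probability: permutations of 9 with no fixed point.
D(9) = 9! · (1 − 1/1! + 1/2! − ··· + (−1)^9/9!) = 133496.
P = 133496/362880 = 16687/45360 ≈ 0.3679.

0.3679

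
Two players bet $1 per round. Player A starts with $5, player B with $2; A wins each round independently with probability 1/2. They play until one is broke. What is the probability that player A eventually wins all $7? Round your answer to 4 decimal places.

With a fair step, P(i) = ½P(i−1) + ½P(i+1) with P(0)=0, P(7)=1 has the linear solution P(i) = i/7.
P(5) = 5/7 ≈ 0.7143.

0.7143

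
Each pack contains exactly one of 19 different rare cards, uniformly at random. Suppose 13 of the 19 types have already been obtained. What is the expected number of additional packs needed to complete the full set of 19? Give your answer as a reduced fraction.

931/20

Starting from 13 distinct types, each trial gives a new one with probability (19−i)/19 when i types are held, so the wait for the next new type is 19/(19−i).
E = 19/6 + 19/5 + 19/4 + 19/3 + 19/2 + 19/1 = 931/20.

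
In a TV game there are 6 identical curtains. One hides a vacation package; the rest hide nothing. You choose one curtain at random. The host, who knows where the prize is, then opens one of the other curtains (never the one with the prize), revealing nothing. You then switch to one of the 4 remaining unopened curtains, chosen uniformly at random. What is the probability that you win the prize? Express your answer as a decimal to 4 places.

0.2083

Your original curtain holds the prize with probability 1/6, so the other 5 collectively hold it with probability 5/6.
The host can always find an empty curtain to open, so this doesn't change that 5/6; it is now spread over the 4 remaining unopened curtains.
P(win by switching) = (5/6) · (1/4) = 5/24 ≈ 0.2083.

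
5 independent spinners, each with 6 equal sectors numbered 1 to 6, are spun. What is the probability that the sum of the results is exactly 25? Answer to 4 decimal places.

0.0162

There are 6^5 = 7776 equally likely outcomes.
The number of ordered 5-tuples from {1,…,6} summing to 25 is 126.
P(sum = 25) = 126/7776 = 7/432 ≈ 0.0162.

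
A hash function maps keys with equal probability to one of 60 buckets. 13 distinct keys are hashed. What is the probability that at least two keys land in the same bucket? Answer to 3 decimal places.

0.754

It's easier to compute the probability that all 13 are distinct.
P(all distinct) = 60/60 · 59/60 · ··· · 48/60 ≈ 0.246.
So the probability of at least one match is 1 − 0.246 = 0.754.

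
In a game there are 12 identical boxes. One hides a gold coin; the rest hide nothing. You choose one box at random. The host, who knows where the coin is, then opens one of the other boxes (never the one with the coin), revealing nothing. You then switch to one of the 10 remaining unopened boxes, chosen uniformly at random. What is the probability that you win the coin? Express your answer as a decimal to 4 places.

Your original box holds the coin with probability 1/12, so the other 11 collectively hold it with probability 11/12.
The host can always find an empty box to open, so this doesn't change that 11/12; it is now spread over the 10 remaining unopened boxes.
P(win by switching) = (11/12) · (1/10) = 11/120 ≈ 0.0917.

0.0917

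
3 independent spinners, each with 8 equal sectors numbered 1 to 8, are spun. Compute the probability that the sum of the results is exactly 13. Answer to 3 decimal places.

0.094

There are 8^3 = 512 equally likely outcomes.
The number of ordered 3-tuples from {1,…,8} summing to 13 is 48.
P(sum = 13) = 48/512 = 3/32 ≈ 0.094.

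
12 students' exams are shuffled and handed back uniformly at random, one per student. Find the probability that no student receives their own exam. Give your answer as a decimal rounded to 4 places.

This is the derangement probability: permutations of 12 with no fixed point.
D(12) = 12! · (1 − 1/1! + 1/2! − ··· + (−1)^12/12!) = 176214841.
P = 176214841/479001600 = 16019531/43545600 ≈ 0.3679.

0.3679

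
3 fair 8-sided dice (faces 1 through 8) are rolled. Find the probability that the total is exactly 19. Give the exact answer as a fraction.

21/512

There are 8^3 = 512 equally likely outcomes.
The number of ordered 3-tuples from {1,…,8} summing to 19 is 21.
P(sum = 19) = 21/512.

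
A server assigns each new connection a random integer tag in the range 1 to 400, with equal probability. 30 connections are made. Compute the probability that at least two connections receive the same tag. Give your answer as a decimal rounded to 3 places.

0.672

It's easier to compute the probability that all 30 are distinct.
P(all distinct) = 400/400 · 399/400 · ··· · 371/400 ≈ 0.328.
So the probability of at least one match is 1 − 0.328 = 0.672.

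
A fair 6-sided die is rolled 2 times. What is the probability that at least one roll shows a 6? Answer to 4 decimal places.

0.3056

P(no roll shows a 6) = (5/6)^2 ≈ 0.6944.
P(at least one) = 1 − 0.6944 = 0.3056.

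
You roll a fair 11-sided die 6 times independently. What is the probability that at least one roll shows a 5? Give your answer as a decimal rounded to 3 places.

P(no roll shows a 5) = (10/11)^6 ≈ 0.564.
P(at least one) = 1 − 0.564 = 0.436.

0.436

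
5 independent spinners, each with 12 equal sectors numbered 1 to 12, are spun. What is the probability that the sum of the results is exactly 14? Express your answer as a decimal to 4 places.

0.0029

There are 12^5 = 248832 equally likely outcomes.
The number of ordered 5-tuples from {1,…,12} summing to 14 is 715.
P(sum = 14) = 715/248832 ≈ 0.0029.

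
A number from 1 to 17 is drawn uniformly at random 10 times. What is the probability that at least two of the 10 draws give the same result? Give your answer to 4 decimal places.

0.9650

P(all 10 different) = 17/17 · 16/17 · ··· · 8/17 ≈ 0.0350.
P(at least two equal) = 1 − 0.0350 = 0.9650.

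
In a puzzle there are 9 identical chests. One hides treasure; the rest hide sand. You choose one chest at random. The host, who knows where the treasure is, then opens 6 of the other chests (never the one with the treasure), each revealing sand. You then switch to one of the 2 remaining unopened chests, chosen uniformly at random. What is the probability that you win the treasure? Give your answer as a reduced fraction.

Your original chest holds the treasure with probability 1/9, so the other 8 collectively hold it with probability 8/9.
The host can always find 6 empty chests to open, so the reveals don't change that 8/9; it is now spread over the 2 remaining unopened chests.
P(win by switching) = (8/9) · (1/2) = 4/9.

4/9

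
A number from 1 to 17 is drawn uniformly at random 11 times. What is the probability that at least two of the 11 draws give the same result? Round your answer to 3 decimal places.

P(all 11 different) = 17/17 · 16/17 · ··· · 7/17 ≈ 0.014.
P(at least two equal) = 1 − 0.014 = 0.986.

0.986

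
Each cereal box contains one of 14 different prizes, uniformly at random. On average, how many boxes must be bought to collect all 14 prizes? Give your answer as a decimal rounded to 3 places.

After i distinct types are collected, each trial gives a new one with probability (14−i)/14, so the expected wait for the next new type is 14/(14−i).
E = 14/14 + 14/13 + 14/12 + 14/11 + 14/10 + 14/9 + 14/8 + 14/7 + 14/6 + 14/5 + 14/4 + 14/3 + 14/2 + 14/1 = 1171733/25740 ≈ 45.522.

45.522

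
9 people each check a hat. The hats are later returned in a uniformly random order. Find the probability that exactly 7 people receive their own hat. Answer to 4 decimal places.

0.0001

Choose which 7 of the 9 are fixed: C(9,7) = 36 ways.
The remaining 2 must have no fixed point: D(2) = 1.
P = 36·1/362880 = 1/10080 ≈ 0.0001.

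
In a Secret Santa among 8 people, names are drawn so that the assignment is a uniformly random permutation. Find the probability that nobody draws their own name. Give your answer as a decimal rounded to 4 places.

0.3679

This is the derangement probability: permutations of 8 with no fixed point.
D(8) = 8! · (1 − 1/1! + 1/2! − ··· + (−1)^8/8!) = 14833.
P = 14833/40320 = 2119/5760 ≈ 0.3679.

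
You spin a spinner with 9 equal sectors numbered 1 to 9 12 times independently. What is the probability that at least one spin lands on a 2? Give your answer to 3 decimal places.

P(no spin lands on a 2) = (8/9)^12 ≈ 0.243.
P(at least one) = 1 − 0.243 = 0.757.

0.757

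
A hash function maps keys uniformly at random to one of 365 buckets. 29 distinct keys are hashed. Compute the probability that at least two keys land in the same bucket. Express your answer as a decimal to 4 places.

It's easier to compute the probability that all 29 are distinct.
P(all distinct) = 365/365 · 364/365 · ··· · 337/365 ≈ 0.3190.
So the probability of at least one match is 1 − 0.3190 = 0.6810.

0.6810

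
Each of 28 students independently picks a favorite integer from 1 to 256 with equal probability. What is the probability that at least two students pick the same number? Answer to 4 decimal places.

It's easier to compute the probability that all 28 are distinct.
P(all distinct) = 256/256 · 255/256 · ··· · 229/256 ≈ 0.2160.
So the probability of at least one match is 1 − 0.2160 = 0.7840.

0.7840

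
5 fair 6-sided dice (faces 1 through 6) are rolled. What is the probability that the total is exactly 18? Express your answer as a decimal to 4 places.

There are 6^5 = 7776 equally likely outcomes.
The number of ordered 5-tuples from {1,…,6} summing to 18 is 780.
P(sum = 18) = 780/7776 = 65/648 ≈ 0.1003.

0.1003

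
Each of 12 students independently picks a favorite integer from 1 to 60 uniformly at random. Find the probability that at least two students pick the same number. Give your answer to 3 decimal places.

0.692

It's easier to compute the probability that all 12 are distinct.
P(all distinct) = 60/60 · 59/60 · ··· · 49/60 ≈ 0.308.
So the probability of at least one match is 1 − 0.308 = 0.692.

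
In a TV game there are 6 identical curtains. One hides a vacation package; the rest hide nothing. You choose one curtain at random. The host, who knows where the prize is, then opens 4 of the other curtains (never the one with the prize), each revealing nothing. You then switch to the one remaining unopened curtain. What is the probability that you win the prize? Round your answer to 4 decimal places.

Your original curtain holds the prize with probability 1/6, so the other 5 collectively hold it with probability 5/6.
The host can always find 4 empty curtains to open, so the reveals don't change that 5/6; it is now spread over the 1 remaining unopened curtain.
P(win by switching) = (5/6) · (1/1) = 5/6 ≈ 0.8333.

0.8333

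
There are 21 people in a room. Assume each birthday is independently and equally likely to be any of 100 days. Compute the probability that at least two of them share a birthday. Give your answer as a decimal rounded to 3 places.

It's easier to compute the probability that all 21 are distinct.
P(all distinct) = 100/100 · 99/100 · ··· · 80/100 ≈ 0.104.
So the probability of at least one match is 1 − 0.104 = 0.896.

0.896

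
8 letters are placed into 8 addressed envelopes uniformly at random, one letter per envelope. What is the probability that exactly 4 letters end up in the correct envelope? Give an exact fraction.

1/64

Choose which 4 of the 8 are fixed: C(8,4) = 70 ways.
The remaining 4 must have no fixed point: D(4) = 9.
P = 70·9/40320 = 1/64.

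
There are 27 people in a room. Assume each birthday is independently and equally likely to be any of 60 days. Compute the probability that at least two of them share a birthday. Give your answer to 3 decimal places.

0.999

It's easier to compute the probability that all 27 are distinct.
P(all distinct) = 60/60 · 59/60 · ··· · 34/60 ≈ 0.001.
So the probability of at least one match is 1 − 0.001 = 0.999.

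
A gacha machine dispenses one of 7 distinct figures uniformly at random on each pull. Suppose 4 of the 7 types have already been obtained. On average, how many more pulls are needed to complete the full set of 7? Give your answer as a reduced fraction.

77/6

Starting from 4 distinct types, each trial gives a new one with probability (7−i)/7 when i types are held, so the wait for the next new type is 7/(7−i).
E = 7/3 + 7/2 + 7/1 = 77/6.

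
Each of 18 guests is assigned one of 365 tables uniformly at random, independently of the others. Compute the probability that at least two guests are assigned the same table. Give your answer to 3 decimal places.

It's easier to compute the probability that all 18 are distinct.
P(all distinct) = 365/365 · 364/365 · ··· · 348/365 ≈ 0.653.
So the probability of at least one match is 1 − 0.653 = 0.347.

0.347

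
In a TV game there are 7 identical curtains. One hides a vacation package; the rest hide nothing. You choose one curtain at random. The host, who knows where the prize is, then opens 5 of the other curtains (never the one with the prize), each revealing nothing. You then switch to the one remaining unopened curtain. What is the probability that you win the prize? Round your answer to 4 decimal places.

Your original curtain holds the prize with probability 1/7, so the other 6 collectively hold it with probability 6/7.
The host can always find 5 empty curtains to open, so the reveals don't change that 6/7; it is now spread over the 1 remaining unopened curtain.
P(win by switching) = (6/7) · (1/1) = 6/7 ≈ 0.8571.

0.8571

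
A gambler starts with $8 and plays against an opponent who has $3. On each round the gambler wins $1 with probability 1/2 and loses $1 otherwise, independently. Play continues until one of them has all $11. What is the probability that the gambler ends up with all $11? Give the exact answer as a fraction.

With a fair step, P(i) = ½P(i−1) + ½P(i+1) with P(0)=0, P(11)=1 has the linear solution P(i) = i/11.
P(8) = 8/11.

8/11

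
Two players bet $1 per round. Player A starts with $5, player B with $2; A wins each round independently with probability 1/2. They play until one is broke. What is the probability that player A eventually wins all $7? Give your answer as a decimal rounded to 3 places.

With a fair step, P(i) = ½P(i−1) + ½P(i+1) with P(0)=0, P(7)=1 has the linear solution P(i) = i/7.
P(5) = 5/7 ≈ 0.714.

0.714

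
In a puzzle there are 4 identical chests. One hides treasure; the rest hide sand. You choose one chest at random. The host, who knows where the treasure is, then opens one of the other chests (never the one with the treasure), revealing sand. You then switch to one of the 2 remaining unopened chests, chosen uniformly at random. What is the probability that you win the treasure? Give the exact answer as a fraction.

3/8

Your original chest holds the treasure with probability 1/4, so the other 3 collectively hold it with probability 3/4.
The host can always find an empty chest to open, so this doesn't change that 3/4; it is now spread over the 2 remaining unopened chests.
P(win by switching) = (3/4) · (1/2) = 3/8.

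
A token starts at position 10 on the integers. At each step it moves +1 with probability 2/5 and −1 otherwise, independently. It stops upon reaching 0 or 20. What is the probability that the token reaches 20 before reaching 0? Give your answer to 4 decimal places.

Let r = q/p = (3/5)/(2/5) = 3/2. The recurrence P(i) = p·P(i+1) + q·P(i−1) with P(0)=0, P(20)=1 gives P(i) = (1 − r^i)/(1 − r^20).
P(10) = (1 − (3/2)^10) / (1 − (3/2)^20) = 1024/60073 ≈ 0.0170.

0.0170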